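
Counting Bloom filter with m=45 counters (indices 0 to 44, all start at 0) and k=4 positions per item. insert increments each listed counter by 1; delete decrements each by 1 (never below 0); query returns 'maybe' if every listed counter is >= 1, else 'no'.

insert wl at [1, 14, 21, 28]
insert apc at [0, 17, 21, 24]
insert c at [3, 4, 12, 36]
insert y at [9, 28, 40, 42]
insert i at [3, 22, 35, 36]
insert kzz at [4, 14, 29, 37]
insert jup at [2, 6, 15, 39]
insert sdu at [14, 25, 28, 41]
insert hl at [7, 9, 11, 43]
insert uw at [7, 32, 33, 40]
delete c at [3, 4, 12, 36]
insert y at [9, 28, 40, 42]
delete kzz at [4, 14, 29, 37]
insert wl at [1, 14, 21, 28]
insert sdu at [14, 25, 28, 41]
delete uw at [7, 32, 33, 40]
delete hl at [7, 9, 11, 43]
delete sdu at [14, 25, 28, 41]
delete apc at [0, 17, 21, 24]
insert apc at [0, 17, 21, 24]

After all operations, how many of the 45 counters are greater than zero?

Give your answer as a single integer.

Step 1: insert wl at [1, 14, 21, 28] -> counters=[0,1,0,0,0,0,0,0,0,0,0,0,0,0,1,0,0,0,0,0,0,1,0,0,0,0,0,0,1,0,0,0,0,0,0,0,0,0,0,0,0,0,0,0,0]
Step 2: insert apc at [0, 17, 21, 24] -> counters=[1,1,0,0,0,0,0,0,0,0,0,0,0,0,1,0,0,1,0,0,0,2,0,0,1,0,0,0,1,0,0,0,0,0,0,0,0,0,0,0,0,0,0,0,0]
Step 3: insert c at [3, 4, 12, 36] -> counters=[1,1,0,1,1,0,0,0,0,0,0,0,1,0,1,0,0,1,0,0,0,2,0,0,1,0,0,0,1,0,0,0,0,0,0,0,1,0,0,0,0,0,0,0,0]
Step 4: insert y at [9, 28, 40, 42] -> counters=[1,1,0,1,1,0,0,0,0,1,0,0,1,0,1,0,0,1,0,0,0,2,0,0,1,0,0,0,2,0,0,0,0,0,0,0,1,0,0,0,1,0,1,0,0]
Step 5: insert i at [3, 22, 35, 36] -> counters=[1,1,0,2,1,0,0,0,0,1,0,0,1,0,1,0,0,1,0,0,0,2,1,0,1,0,0,0,2,0,0,0,0,0,0,1,2,0,0,0,1,0,1,0,0]
Step 6: insert kzz at [4, 14, 29, 37] -> counters=[1,1,0,2,2,0,0,0,0,1,0,0,1,0,2,0,0,1,0,0,0,2,1,0,1,0,0,0,2,1,0,0,0,0,0,1,2,1,0,0,1,0,1,0,0]
Step 7: insert jup at [2, 6, 15, 39] -> counters=[1,1,1,2,2,0,1,0,0,1,0,0,1,0,2,1,0,1,0,0,0,2,1,0,1,0,0,0,2,1,0,0,0,0,0,1,2,1,0,1,1,0,1,0,0]
Step 8: insert sdu at [14, 25, 28, 41] -> counters=[1,1,1,2,2,0,1,0,0,1,0,0,1,0,3,1,0,1,0,0,0,2,1,0,1,1,0,0,3,1,0,0,0,0,0,1,2,1,0,1,1,1,1,0,0]
Step 9: insert hl at [7, 9, 11, 43] -> counters=[1,1,1,2,2,0,1,1,0,2,0,1,1,0,3,1,0,1,0,0,0,2,1,0,1,1,0,0,3,1,0,0,0,0,0,1,2,1,0,1,1,1,1,1,0]
Step 10: insert uw at [7, 32, 33, 40] -> counters=[1,1,1,2,2,0,1,2,0,2,0,1,1,0,3,1,0,1,0,0,0,2,1,0,1,1,0,0,3,1,0,0,1,1,0,1,2,1,0,1,2,1,1,1,0]
Step 11: delete c at [3, 4, 12, 36] -> counters=[1,1,1,1,1,0,1,2,0,2,0,1,0,0,3,1,0,1,0,0,0,2,1,0,1,1,0,0,3,1,0,0,1,1,0,1,1,1,0,1,2,1,1,1,0]
Step 12: insert y at [9, 28, 40, 42] -> counters=[1,1,1,1,1,0,1,2,0,3,0,1,0,0,3,1,0,1,0,0,0,2,1,0,1,1,0,0,4,1,0,0,1,1,0,1,1,1,0,1,3,1,2,1,0]
Step 13: delete kzz at [4, 14, 29, 37] -> counters=[1,1,1,1,0,0,1,2,0,3,0,1,0,0,2,1,0,1,0,0,0,2,1,0,1,1,0,0,4,0,0,0,1,1,0,1,1,0,0,1,3,1,2,1,0]
Step 14: insert wl at [1, 14, 21, 28] -> counters=[1,2,1,1,0,0,1,2,0,3,0,1,0,0,3,1,0,1,0,0,0,3,1,0,1,1,0,0,5,0,0,0,1,1,0,1,1,0,0,1,3,1,2,1,0]
Step 15: insert sdu at [14, 25, 28, 41] -> counters=[1,2,1,1,0,0,1,2,0,3,0,1,0,0,4,1,0,1,0,0,0,3,1,0,1,2,0,0,6,0,0,0,1,1,0,1,1,0,0,1,3,2,2,1,0]
Step 16: delete uw at [7, 32, 33, 40] -> counters=[1,2,1,1,0,0,1,1,0,3,0,1,0,0,4,1,0,1,0,0,0,3,1,0,1,2,0,0,6,0,0,0,0,0,0,1,1,0,0,1,2,2,2,1,0]
Step 17: delete hl at [7, 9, 11, 43] -> counters=[1,2,1,1,0,0,1,0,0,2,0,0,0,0,4,1,0,1,0,0,0,3,1,0,1,2,0,0,6,0,0,0,0,0,0,1,1,0,0,1,2,2,2,0,0]
Step 18: delete sdu at [14, 25, 28, 41] -> counters=[1,2,1,1,0,0,1,0,0,2,0,0,0,0,3,1,0,1,0,0,0,3,1,0,1,1,0,0,5,0,0,0,0,0,0,1,1,0,0,1,2,1,2,0,0]
Step 19: delete apc at [0, 17, 21, 24] -> counters=[0,2,1,1,0,0,1,0,0,2,0,0,0,0,3,1,0,0,0,0,0,2,1,0,0,1,0,0,5,0,0,0,0,0,0,1,1,0,0,1,2,1,2,0,0]
Step 20: insert apc at [0, 17, 21, 24] -> counters=[1,2,1,1,0,0,1,0,0,2,0,0,0,0,3,1,0,1,0,0,0,3,1,0,1,1,0,0,5,0,0,0,0,0,0,1,1,0,0,1,2,1,2,0,0]
Final counters=[1,2,1,1,0,0,1,0,0,2,0,0,0,0,3,1,0,1,0,0,0,3,1,0,1,1,0,0,5,0,0,0,0,0,0,1,1,0,0,1,2,1,2,0,0] -> 20 nonzero

Answer: 20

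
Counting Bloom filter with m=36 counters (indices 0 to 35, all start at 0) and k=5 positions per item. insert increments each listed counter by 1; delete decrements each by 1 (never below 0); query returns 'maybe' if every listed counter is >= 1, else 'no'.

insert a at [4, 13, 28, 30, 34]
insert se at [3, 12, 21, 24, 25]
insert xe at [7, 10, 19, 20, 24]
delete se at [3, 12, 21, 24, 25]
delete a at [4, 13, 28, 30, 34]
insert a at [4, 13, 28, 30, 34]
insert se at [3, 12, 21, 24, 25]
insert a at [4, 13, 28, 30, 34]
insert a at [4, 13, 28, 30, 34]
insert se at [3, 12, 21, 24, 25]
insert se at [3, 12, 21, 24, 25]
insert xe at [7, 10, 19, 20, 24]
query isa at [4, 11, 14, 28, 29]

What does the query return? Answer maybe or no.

Step 1: insert a at [4, 13, 28, 30, 34] -> counters=[0,0,0,0,1,0,0,0,0,0,0,0,0,1,0,0,0,0,0,0,0,0,0,0,0,0,0,0,1,0,1,0,0,0,1,0]
Step 2: insert se at [3, 12, 21, 24, 25] -> counters=[0,0,0,1,1,0,0,0,0,0,0,0,1,1,0,0,0,0,0,0,0,1,0,0,1,1,0,0,1,0,1,0,0,0,1,0]
Step 3: insert xe at [7, 10, 19, 20, 24] -> counters=[0,0,0,1,1,0,0,1,0,0,1,0,1,1,0,0,0,0,0,1,1,1,0,0,2,1,0,0,1,0,1,0,0,0,1,0]
Step 4: delete se at [3, 12, 21, 24, 25] -> counters=[0,0,0,0,1,0,0,1,0,0,1,0,0,1,0,0,0,0,0,1,1,0,0,0,1,0,0,0,1,0,1,0,0,0,1,0]
Step 5: delete a at [4, 13, 28, 30, 34] -> counters=[0,0,0,0,0,0,0,1,0,0,1,0,0,0,0,0,0,0,0,1,1,0,0,0,1,0,0,0,0,0,0,0,0,0,0,0]
Step 6: insert a at [4, 13, 28, 30, 34] -> counters=[0,0,0,0,1,0,0,1,0,0,1,0,0,1,0,0,0,0,0,1,1,0,0,0,1,0,0,0,1,0,1,0,0,0,1,0]
Step 7: insert se at [3, 12, 21, 24, 25] -> counters=[0,0,0,1,1,0,0,1,0,0,1,0,1,1,0,0,0,0,0,1,1,1,0,0,2,1,0,0,1,0,1,0,0,0,1,0]
Step 8: insert a at [4, 13, 28, 30, 34] -> counters=[0,0,0,1,2,0,0,1,0,0,1,0,1,2,0,0,0,0,0,1,1,1,0,0,2,1,0,0,2,0,2,0,0,0,2,0]
Step 9: insert a at [4, 13, 28, 30, 34] -> counters=[0,0,0,1,3,0,0,1,0,0,1,0,1,3,0,0,0,0,0,1,1,1,0,0,2,1,0,0,3,0,3,0,0,0,3,0]
Step 10: insert se at [3, 12, 21, 24, 25] -> counters=[0,0,0,2,3,0,0,1,0,0,1,0,2,3,0,0,0,0,0,1,1,2,0,0,3,2,0,0,3,0,3,0,0,0,3,0]
Step 11: insert se at [3, 12, 21, 24, 25] -> counters=[0,0,0,3,3,0,0,1,0,0,1,0,3,3,0,0,0,0,0,1,1,3,0,0,4,3,0,0,3,0,3,0,0,0,3,0]
Step 12: insert xe at [7, 10, 19, 20, 24] -> counters=[0,0,0,3,3,0,0,2,0,0,2,0,3,3,0,0,0,0,0,2,2,3,0,0,5,3,0,0,3,0,3,0,0,0,3,0]
Query isa: check counters[4]=3 counters[11]=0 counters[14]=0 counters[28]=3 counters[29]=0 -> no

Answer: no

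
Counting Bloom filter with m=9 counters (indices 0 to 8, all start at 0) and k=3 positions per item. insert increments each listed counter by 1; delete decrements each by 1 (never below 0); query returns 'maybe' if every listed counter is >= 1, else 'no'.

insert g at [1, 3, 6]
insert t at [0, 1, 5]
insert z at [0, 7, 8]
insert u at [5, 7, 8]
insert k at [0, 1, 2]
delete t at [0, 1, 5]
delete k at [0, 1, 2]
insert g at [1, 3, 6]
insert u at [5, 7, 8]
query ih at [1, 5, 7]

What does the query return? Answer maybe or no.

Step 1: insert g at [1, 3, 6] -> counters=[0,1,0,1,0,0,1,0,0]
Step 2: insert t at [0, 1, 5] -> counters=[1,2,0,1,0,1,1,0,0]
Step 3: insert z at [0, 7, 8] -> counters=[2,2,0,1,0,1,1,1,1]
Step 4: insert u at [5, 7, 8] -> counters=[2,2,0,1,0,2,1,2,2]
Step 5: insert k at [0, 1, 2] -> counters=[3,3,1,1,0,2,1,2,2]
Step 6: delete t at [0, 1, 5] -> counters=[2,2,1,1,0,1,1,2,2]
Step 7: delete k at [0, 1, 2] -> counters=[1,1,0,1,0,1,1,2,2]
Step 8: insert g at [1, 3, 6] -> counters=[1,2,0,2,0,1,2,2,2]
Step 9: insert u at [5, 7, 8] -> counters=[1,2,0,2,0,2,2,3,3]
Query ih: check counters[1]=2 counters[5]=2 counters[7]=3 -> maybe

Answer: maybe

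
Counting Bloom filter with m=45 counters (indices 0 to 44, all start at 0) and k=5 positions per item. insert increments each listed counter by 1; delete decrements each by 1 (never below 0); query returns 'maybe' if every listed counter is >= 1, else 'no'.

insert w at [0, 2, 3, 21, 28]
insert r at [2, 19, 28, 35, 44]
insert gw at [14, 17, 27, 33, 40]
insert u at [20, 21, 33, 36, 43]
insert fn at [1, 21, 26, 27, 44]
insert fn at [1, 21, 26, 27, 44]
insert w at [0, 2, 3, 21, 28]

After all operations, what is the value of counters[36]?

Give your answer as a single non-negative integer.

Step 1: insert w at [0, 2, 3, 21, 28] -> counters=[1,0,1,1,0,0,0,0,0,0,0,0,0,0,0,0,0,0,0,0,0,1,0,0,0,0,0,0,1,0,0,0,0,0,0,0,0,0,0,0,0,0,0,0,0]
Step 2: insert r at [2, 19, 28, 35, 44] -> counters=[1,0,2,1,0,0,0,0,0,0,0,0,0,0,0,0,0,0,0,1,0,1,0,0,0,0,0,0,2,0,0,0,0,0,0,1,0,0,0,0,0,0,0,0,1]
Step 3: insert gw at [14, 17, 27, 33, 40] -> counters=[1,0,2,1,0,0,0,0,0,0,0,0,0,0,1,0,0,1,0,1,0,1,0,0,0,0,0,1,2,0,0,0,0,1,0,1,0,0,0,0,1,0,0,0,1]
Step 4: insert u at [20, 21, 33, 36, 43] -> counters=[1,0,2,1,0,0,0,0,0,0,0,0,0,0,1,0,0,1,0,1,1,2,0,0,0,0,0,1,2,0,0,0,0,2,0,1,1,0,0,0,1,0,0,1,1]
Step 5: insert fn at [1, 21, 26, 27, 44] -> counters=[1,1,2,1,0,0,0,0,0,0,0,0,0,0,1,0,0,1,0,1,1,3,0,0,0,0,1,2,2,0,0,0,0,2,0,1,1,0,0,0,1,0,0,1,2]
Step 6: insert fn at [1, 21, 26, 27, 44] -> counters=[1,2,2,1,0,0,0,0,0,0,0,0,0,0,1,0,0,1,0,1,1,4,0,0,0,0,2,3,2,0,0,0,0,2,0,1,1,0,0,0,1,0,0,1,3]
Step 7: insert w at [0, 2, 3, 21, 28] -> counters=[2,2,3,2,0,0,0,0,0,0,0,0,0,0,1,0,0,1,0,1,1,5,0,0,0,0,2,3,3,0,0,0,0,2,0,1,1,0,0,0,1,0,0,1,3]
Final counters=[2,2,3,2,0,0,0,0,0,0,0,0,0,0,1,0,0,1,0,1,1,5,0,0,0,0,2,3,3,0,0,0,0,2,0,1,1,0,0,0,1,0,0,1,3] -> counters[36]=1

Answer: 1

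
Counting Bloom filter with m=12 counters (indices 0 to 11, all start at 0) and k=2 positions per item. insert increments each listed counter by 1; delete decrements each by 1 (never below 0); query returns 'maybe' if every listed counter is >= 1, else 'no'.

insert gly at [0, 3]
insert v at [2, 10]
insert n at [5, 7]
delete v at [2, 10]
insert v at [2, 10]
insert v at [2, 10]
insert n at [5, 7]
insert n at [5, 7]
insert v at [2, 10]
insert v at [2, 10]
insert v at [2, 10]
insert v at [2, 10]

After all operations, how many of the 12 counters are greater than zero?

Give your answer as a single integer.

Answer: 6

Derivation:
Step 1: insert gly at [0, 3] -> counters=[1,0,0,1,0,0,0,0,0,0,0,0]
Step 2: insert v at [2, 10] -> counters=[1,0,1,1,0,0,0,0,0,0,1,0]
Step 3: insert n at [5, 7] -> counters=[1,0,1,1,0,1,0,1,0,0,1,0]
Step 4: delete v at [2, 10] -> counters=[1,0,0,1,0,1,0,1,0,0,0,0]
Step 5: insert v at [2, 10] -> counters=[1,0,1,1,0,1,0,1,0,0,1,0]
Step 6: insert v at [2, 10] -> counters=[1,0,2,1,0,1,0,1,0,0,2,0]
Step 7: insert n at [5, 7] -> counters=[1,0,2,1,0,2,0,2,0,0,2,0]
Step 8: insert n at [5, 7] -> counters=[1,0,2,1,0,3,0,3,0,0,2,0]
Step 9: insert v at [2, 10] -> counters=[1,0,3,1,0,3,0,3,0,0,3,0]
Step 10: insert v at [2, 10] -> counters=[1,0,4,1,0,3,0,3,0,0,4,0]
Step 11: insert v at [2, 10] -> counters=[1,0,5,1,0,3,0,3,0,0,5,0]
Step 12: insert v at [2, 10] -> counters=[1,0,6,1,0,3,0,3,0,0,6,0]
Final counters=[1,0,6,1,0,3,0,3,0,0,6,0] -> 6 nonzero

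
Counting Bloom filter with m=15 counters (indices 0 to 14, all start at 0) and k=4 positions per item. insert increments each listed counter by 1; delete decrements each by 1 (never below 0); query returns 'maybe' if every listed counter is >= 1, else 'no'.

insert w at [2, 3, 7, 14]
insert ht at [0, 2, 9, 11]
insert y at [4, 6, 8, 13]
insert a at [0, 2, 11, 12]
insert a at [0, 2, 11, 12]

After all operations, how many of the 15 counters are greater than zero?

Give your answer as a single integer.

Step 1: insert w at [2, 3, 7, 14] -> counters=[0,0,1,1,0,0,0,1,0,0,0,0,0,0,1]
Step 2: insert ht at [0, 2, 9, 11] -> counters=[1,0,2,1,0,0,0,1,0,1,0,1,0,0,1]
Step 3: insert y at [4, 6, 8, 13] -> counters=[1,0,2,1,1,0,1,1,1,1,0,1,0,1,1]
Step 4: insert a at [0, 2, 11, 12] -> counters=[2,0,3,1,1,0,1,1,1,1,0,2,1,1,1]
Step 5: insert a at [0, 2, 11, 12] -> counters=[3,0,4,1,1,0,1,1,1,1,0,3,2,1,1]
Final counters=[3,0,4,1,1,0,1,1,1,1,0,3,2,1,1] -> 12 nonzero

Answer: 12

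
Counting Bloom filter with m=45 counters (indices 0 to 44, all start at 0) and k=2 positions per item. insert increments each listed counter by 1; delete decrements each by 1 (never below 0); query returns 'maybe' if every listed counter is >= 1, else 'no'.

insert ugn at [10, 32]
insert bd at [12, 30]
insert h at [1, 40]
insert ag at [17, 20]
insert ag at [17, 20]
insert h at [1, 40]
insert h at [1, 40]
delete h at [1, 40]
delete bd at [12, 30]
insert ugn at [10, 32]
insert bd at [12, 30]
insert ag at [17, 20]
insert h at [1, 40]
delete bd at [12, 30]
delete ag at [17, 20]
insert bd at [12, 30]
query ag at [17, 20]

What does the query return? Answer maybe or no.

Answer: maybe

Derivation:
Step 1: insert ugn at [10, 32] -> counters=[0,0,0,0,0,0,0,0,0,0,1,0,0,0,0,0,0,0,0,0,0,0,0,0,0,0,0,0,0,0,0,0,1,0,0,0,0,0,0,0,0,0,0,0,0]
Step 2: insert bd at [12, 30] -> counters=[0,0,0,0,0,0,0,0,0,0,1,0,1,0,0,0,0,0,0,0,0,0,0,0,0,0,0,0,0,0,1,0,1,0,0,0,0,0,0,0,0,0,0,0,0]
Step 3: insert h at [1, 40] -> counters=[0,1,0,0,0,0,0,0,0,0,1,0,1,0,0,0,0,0,0,0,0,0,0,0,0,0,0,0,0,0,1,0,1,0,0,0,0,0,0,0,1,0,0,0,0]
Step 4: insert ag at [17, 20] -> counters=[0,1,0,0,0,0,0,0,0,0,1,0,1,0,0,0,0,1,0,0,1,0,0,0,0,0,0,0,0,0,1,0,1,0,0,0,0,0,0,0,1,0,0,0,0]
Step 5: insert ag at [17, 20] -> counters=[0,1,0,0,0,0,0,0,0,0,1,0,1,0,0,0,0,2,0,0,2,0,0,0,0,0,0,0,0,0,1,0,1,0,0,0,0,0,0,0,1,0,0,0,0]
Step 6: insert h at [1, 40] -> counters=[0,2,0,0,0,0,0,0,0,0,1,0,1,0,0,0,0,2,0,0,2,0,0,0,0,0,0,0,0,0,1,0,1,0,0,0,0,0,0,0,2,0,0,0,0]
Step 7: insert h at [1, 40] -> counters=[0,3,0,0,0,0,0,0,0,0,1,0,1,0,0,0,0,2,0,0,2,0,0,0,0,0,0,0,0,0,1,0,1,0,0,0,0,0,0,0,3,0,0,0,0]
Step 8: delete h at [1, 40] -> counters=[0,2,0,0,0,0,0,0,0,0,1,0,1,0,0,0,0,2,0,0,2,0,0,0,0,0,0,0,0,0,1,0,1,0,0,0,0,0,0,0,2,0,0,0,0]
Step 9: delete bd at [12, 30] -> counters=[0,2,0,0,0,0,0,0,0,0,1,0,0,0,0,0,0,2,0,0,2,0,0,0,0,0,0,0,0,0,0,0,1,0,0,0,0,0,0,0,2,0,0,0,0]
Step 10: insert ugn at [10, 32] -> counters=[0,2,0,0,0,0,0,0,0,0,2,0,0,0,0,0,0,2,0,0,2,0,0,0,0,0,0,0,0,0,0,0,2,0,0,0,0,0,0,0,2,0,0,0,0]
Step 11: insert bd at [12, 30] -> counters=[0,2,0,0,0,0,0,0,0,0,2,0,1,0,0,0,0,2,0,0,2,0,0,0,0,0,0,0,0,0,1,0,2,0,0,0,0,0,0,0,2,0,0,0,0]
Step 12: insert ag at [17, 20] -> counters=[0,2,0,0,0,0,0,0,0,0,2,0,1,0,0,0,0,3,0,0,3,0,0,0,0,0,0,0,0,0,1,0,2,0,0,0,0,0,0,0,2,0,0,0,0]
Step 13: insert h at [1, 40] -> counters=[0,3,0,0,0,0,0,0,0,0,2,0,1,0,0,0,0,3,0,0,3,0,0,0,0,0,0,0,0,0,1,0,2,0,0,0,0,0,0,0,3,0,0,0,0]
Step 14: delete bd at [12, 30] -> counters=[0,3,0,0,0,0,0,0,0,0,2,0,0,0,0,0,0,3,0,0,3,0,0,0,0,0,0,0,0,0,0,0,2,0,0,0,0,0,0,0,3,0,0,0,0]
Step 15: delete ag at [17, 20] -> counters=[0,3,0,0,0,0,0,0,0,0,2,0,0,0,0,0,0,2,0,0,2,0,0,0,0,0,0,0,0,0,0,0,2,0,0,0,0,0,0,0,3,0,0,0,0]
Step 16: insert bd at [12, 30] -> counters=[0,3,0,0,0,0,0,0,0,0,2,0,1,0,0,0,0,2,0,0,2,0,0,0,0,0,0,0,0,0,1,0,2,0,0,0,0,0,0,0,3,0,0,0,0]
Query ag: check counters[17]=2 counters[20]=2 -> maybe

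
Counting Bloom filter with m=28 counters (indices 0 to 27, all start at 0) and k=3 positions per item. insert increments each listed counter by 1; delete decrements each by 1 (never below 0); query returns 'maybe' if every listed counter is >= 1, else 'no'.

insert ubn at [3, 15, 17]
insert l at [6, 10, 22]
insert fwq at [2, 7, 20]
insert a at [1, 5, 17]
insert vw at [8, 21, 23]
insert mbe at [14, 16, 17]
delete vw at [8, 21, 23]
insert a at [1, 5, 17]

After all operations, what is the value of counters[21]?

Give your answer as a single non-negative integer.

Answer: 0

Derivation:
Step 1: insert ubn at [3, 15, 17] -> counters=[0,0,0,1,0,0,0,0,0,0,0,0,0,0,0,1,0,1,0,0,0,0,0,0,0,0,0,0]
Step 2: insert l at [6, 10, 22] -> counters=[0,0,0,1,0,0,1,0,0,0,1,0,0,0,0,1,0,1,0,0,0,0,1,0,0,0,0,0]
Step 3: insert fwq at [2, 7, 20] -> counters=[0,0,1,1,0,0,1,1,0,0,1,0,0,0,0,1,0,1,0,0,1,0,1,0,0,0,0,0]
Step 4: insert a at [1, 5, 17] -> counters=[0,1,1,1,0,1,1,1,0,0,1,0,0,0,0,1,0,2,0,0,1,0,1,0,0,0,0,0]
Step 5: insert vw at [8, 21, 23] -> counters=[0,1,1,1,0,1,1,1,1,0,1,0,0,0,0,1,0,2,0,0,1,1,1,1,0,0,0,0]
Step 6: insert mbe at [14, 16, 17] -> counters=[0,1,1,1,0,1,1,1,1,0,1,0,0,0,1,1,1,3,0,0,1,1,1,1,0,0,0,0]
Step 7: delete vw at [8, 21, 23] -> counters=[0,1,1,1,0,1,1,1,0,0,1,0,0,0,1,1,1,3,0,0,1,0,1,0,0,0,0,0]
Step 8: insert a at [1, 5, 17] -> counters=[0,2,1,1,0,2,1,1,0,0,1,0,0,0,1,1,1,4,0,0,1,0,1,0,0,0,0,0]
Final counters=[0,2,1,1,0,2,1,1,0,0,1,0,0,0,1,1,1,4,0,0,1,0,1,0,0,0,0,0] -> counters[21]=0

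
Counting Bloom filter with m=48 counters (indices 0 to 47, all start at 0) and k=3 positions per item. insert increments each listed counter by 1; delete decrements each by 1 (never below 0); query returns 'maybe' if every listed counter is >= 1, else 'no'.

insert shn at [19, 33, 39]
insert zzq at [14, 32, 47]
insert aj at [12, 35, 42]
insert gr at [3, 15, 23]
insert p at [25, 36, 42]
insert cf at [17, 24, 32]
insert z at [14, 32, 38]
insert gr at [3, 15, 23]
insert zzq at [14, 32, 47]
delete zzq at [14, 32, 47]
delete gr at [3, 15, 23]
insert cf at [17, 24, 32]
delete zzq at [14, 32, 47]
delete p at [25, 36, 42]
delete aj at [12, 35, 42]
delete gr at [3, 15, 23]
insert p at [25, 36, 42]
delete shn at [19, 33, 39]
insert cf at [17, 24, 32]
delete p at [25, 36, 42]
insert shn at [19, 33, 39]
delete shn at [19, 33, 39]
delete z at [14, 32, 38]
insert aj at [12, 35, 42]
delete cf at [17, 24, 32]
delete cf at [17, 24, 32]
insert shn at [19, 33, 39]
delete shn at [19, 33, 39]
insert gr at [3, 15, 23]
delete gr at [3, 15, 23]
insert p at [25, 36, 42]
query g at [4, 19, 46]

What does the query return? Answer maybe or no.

Answer: no

Derivation:
Step 1: insert shn at [19, 33, 39] -> counters=[0,0,0,0,0,0,0,0,0,0,0,0,0,0,0,0,0,0,0,1,0,0,0,0,0,0,0,0,0,0,0,0,0,1,0,0,0,0,0,1,0,0,0,0,0,0,0,0]
Step 2: insert zzq at [14, 32, 47] -> counters=[0,0,0,0,0,0,0,0,0,0,0,0,0,0,1,0,0,0,0,1,0,0,0,0,0,0,0,0,0,0,0,0,1,1,0,0,0,0,0,1,0,0,0,0,0,0,0,1]
Step 3: insert aj at [12, 35, 42] -> counters=[0,0,0,0,0,0,0,0,0,0,0,0,1,0,1,0,0,0,0,1,0,0,0,0,0,0,0,0,0,0,0,0,1,1,0,1,0,0,0,1,0,0,1,0,0,0,0,1]
Step 4: insert gr at [3, 15, 23] -> counters=[0,0,0,1,0,0,0,0,0,0,0,0,1,0,1,1,0,0,0,1,0,0,0,1,0,0,0,0,0,0,0,0,1,1,0,1,0,0,0,1,0,0,1,0,0,0,0,1]
Step 5: insert p at [25, 36, 42] -> counters=[0,0,0,1,0,0,0,0,0,0,0,0,1,0,1,1,0,0,0,1,0,0,0,1,0,1,0,0,0,0,0,0,1,1,0,1,1,0,0,1,0,0,2,0,0,0,0,1]
Step 6: insert cf at [17, 24, 32] -> counters=[0,0,0,1,0,0,0,0,0,0,0,0,1,0,1,1,0,1,0,1,0,0,0,1,1,1,0,0,0,0,0,0,2,1,0,1,1,0,0,1,0,0,2,0,0,0,0,1]
Step 7: insert z at [14, 32, 38] -> counters=[0,0,0,1,0,0,0,0,0,0,0,0,1,0,2,1,0,1,0,1,0,0,0,1,1,1,0,0,0,0,0,0,3,1,0,1,1,0,1,1,0,0,2,0,0,0,0,1]
Step 8: insert gr at [3, 15, 23] -> counters=[0,0,0,2,0,0,0,0,0,0,0,0,1,0,2,2,0,1,0,1,0,0,0,2,1,1,0,0,0,0,0,0,3,1,0,1,1,0,1,1,0,0,2,0,0,0,0,1]
Step 9: insert zzq at [14, 32, 47] -> counters=[0,0,0,2,0,0,0,0,0,0,0,0,1,0,3,2,0,1,0,1,0,0,0,2,1,1,0,0,0,0,0,0,4,1,0,1,1,0,1,1,0,0,2,0,0,0,0,2]
Step 10: delete zzq at [14, 32, 47] -> counters=[0,0,0,2,0,0,0,0,0,0,0,0,1,0,2,2,0,1,0,1,0,0,0,2,1,1,0,0,0,0,0,0,3,1,0,1,1,0,1,1,0,0,2,0,0,0,0,1]
Step 11: delete gr at [3, 15, 23] -> counters=[0,0,0,1,0,0,0,0,0,0,0,0,1,0,2,1,0,1,0,1,0,0,0,1,1,1,0,0,0,0,0,0,3,1,0,1,1,0,1,1,0,0,2,0,0,0,0,1]
Step 12: insert cf at [17, 24, 32] -> counters=[0,0,0,1,0,0,0,0,0,0,0,0,1,0,2,1,0,2,0,1,0,0,0,1,2,1,0,0,0,0,0,0,4,1,0,1,1,0,1,1,0,0,2,0,0,0,0,1]
Step 13: delete zzq at [14, 32, 47] -> counters=[0,0,0,1,0,0,0,0,0,0,0,0,1,0,1,1,0,2,0,1,0,0,0,1,2,1,0,0,0,0,0,0,3,1,0,1,1,0,1,1,0,0,2,0,0,0,0,0]
Step 14: delete p at [25, 36, 42] -> counters=[0,0,0,1,0,0,0,0,0,0,0,0,1,0,1,1,0,2,0,1,0,0,0,1,2,0,0,0,0,0,0,0,3,1,0,1,0,0,1,1,0,0,1,0,0,0,0,0]
Step 15: delete aj at [12, 35, 42] -> counters=[0,0,0,1,0,0,0,0,0,0,0,0,0,0,1,1,0,2,0,1,0,0,0,1,2,0,0,0,0,0,0,0,3,1,0,0,0,0,1,1,0,0,0,0,0,0,0,0]
Step 16: delete gr at [3, 15, 23] -> counters=[0,0,0,0,0,0,0,0,0,0,0,0,0,0,1,0,0,2,0,1,0,0,0,0,2,0,0,0,0,0,0,0,3,1,0,0,0,0,1,1,0,0,0,0,0,0,0,0]
Step 17: insert p at [25, 36, 42] -> counters=[0,0,0,0,0,0,0,0,0,0,0,0,0,0,1,0,0,2,0,1,0,0,0,0,2,1,0,0,0,0,0,0,3,1,0,0,1,0,1,1,0,0,1,0,0,0,0,0]
Step 18: delete shn at [19, 33, 39] -> counters=[0,0,0,0,0,0,0,0,0,0,0,0,0,0,1,0,0,2,0,0,0,0,0,0,2,1,0,0,0,0,0,0,3,0,0,0,1,0,1,0,0,0,1,0,0,0,0,0]
Step 19: insert cf at [17, 24, 32] -> counters=[0,0,0,0,0,0,0,0,0,0,0,0,0,0,1,0,0,3,0,0,0,0,0,0,3,1,0,0,0,0,0,0,4,0,0,0,1,0,1,0,0,0,1,0,0,0,0,0]
Step 20: delete p at [25, 36, 42] -> counters=[0,0,0,0,0,0,0,0,0,0,0,0,0,0,1,0,0,3,0,0,0,0,0,0,3,0,0,0,0,0,0,0,4,0,0,0,0,0,1,0,0,0,0,0,0,0,0,0]
Step 21: insert shn at [19, 33, 39] -> counters=[0,0,0,0,0,0,0,0,0,0,0,0,0,0,1,0,0,3,0,1,0,0,0,0,3,0,0,0,0,0,0,0,4,1,0,0,0,0,1,1,0,0,0,0,0,0,0,0]
Step 22: delete shn at [19, 33, 39] -> counters=[0,0,0,0,0,0,0,0,0,0,0,0,0,0,1,0,0,3,0,0,0,0,0,0,3,0,0,0,0,0,0,0,4,0,0,0,0,0,1,0,0,0,0,0,0,0,0,0]
Step 23: delete z at [14, 32, 38] -> counters=[0,0,0,0,0,0,0,0,0,0,0,0,0,0,0,0,0,3,0,0,0,0,0,0,3,0,0,0,0,0,0,0,3,0,0,0,0,0,0,0,0,0,0,0,0,0,0,0]
Step 24: insert aj at [12, 35, 42] -> counters=[0,0,0,0,0,0,0,0,0,0,0,0,1,0,0,0,0,3,0,0,0,0,0,0,3,0,0,0,0,0,0,0,3,0,0,1,0,0,0,0,0,0,1,0,0,0,0,0]
Step 25: delete cf at [17, 24, 32] -> counters=[0,0,0,0,0,0,0,0,0,0,0,0,1,0,0,0,0,2,0,0,0,0,0,0,2,0,0,0,0,0,0,0,2,0,0,1,0,0,0,0,0,0,1,0,0,0,0,0]
Step 26: delete cf at [17, 24, 32] -> counters=[0,0,0,0,0,0,0,0,0,0,0,0,1,0,0,0,0,1,0,0,0,0,0,0,1,0,0,0,0,0,0,0,1,0,0,1,0,0,0,0,0,0,1,0,0,0,0,0]
Step 27: insert shn at [19, 33, 39] -> counters=[0,0,0,0,0,0,0,0,0,0,0,0,1,0,0,0,0,1,0,1,0,0,0,0,1,0,0,0,0,0,0,0,1,1,0,1,0,0,0,1,0,0,1,0,0,0,0,0]
Step 28: delete shn at [19, 33, 39] -> counters=[0,0,0,0,0,0,0,0,0,0,0,0,1,0,0,0,0,1,0,0,0,0,0,0,1,0,0,0,0,0,0,0,1,0,0,1,0,0,0,0,0,0,1,0,0,0,0,0]
Step 29: insert gr at [3, 15, 23] -> counters=[0,0,0,1,0,0,0,0,0,0,0,0,1,0,0,1,0,1,0,0,0,0,0,1,1,0,0,0,0,0,0,0,1,0,0,1,0,0,0,0,0,0,1,0,0,0,0,0]
Step 30: delete gr at [3, 15, 23] -> counters=[0,0,0,0,0,0,0,0,0,0,0,0,1,0,0,0,0,1,0,0,0,0,0,0,1,0,0,0,0,0,0,0,1,0,0,1,0,0,0,0,0,0,1,0,0,0,0,0]
Step 31: insert p at [25, 36, 42] -> counters=[0,0,0,0,0,0,0,0,0,0,0,0,1,0,0,0,0,1,0,0,0,0,0,0,1,1,0,0,0,0,0,0,1,0,0,1,1,0,0,0,0,0,2,0,0,0,0,0]
Query g: check counters[4]=0 counters[19]=0 counters[46]=0 -> no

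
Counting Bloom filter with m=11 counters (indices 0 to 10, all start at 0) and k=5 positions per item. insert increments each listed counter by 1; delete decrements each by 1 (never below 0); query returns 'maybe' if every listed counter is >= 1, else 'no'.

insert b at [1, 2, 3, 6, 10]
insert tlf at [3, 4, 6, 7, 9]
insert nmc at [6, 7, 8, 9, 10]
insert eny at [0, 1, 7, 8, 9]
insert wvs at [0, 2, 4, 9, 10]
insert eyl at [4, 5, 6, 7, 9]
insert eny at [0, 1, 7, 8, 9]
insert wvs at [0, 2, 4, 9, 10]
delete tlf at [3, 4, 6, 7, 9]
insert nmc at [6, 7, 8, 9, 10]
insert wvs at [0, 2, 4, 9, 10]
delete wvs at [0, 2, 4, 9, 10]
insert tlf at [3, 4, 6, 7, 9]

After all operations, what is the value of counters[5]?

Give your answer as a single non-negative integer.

Step 1: insert b at [1, 2, 3, 6, 10] -> counters=[0,1,1,1,0,0,1,0,0,0,1]
Step 2: insert tlf at [3, 4, 6, 7, 9] -> counters=[0,1,1,2,1,0,2,1,0,1,1]
Step 3: insert nmc at [6, 7, 8, 9, 10] -> counters=[0,1,1,2,1,0,3,2,1,2,2]
Step 4: insert eny at [0, 1, 7, 8, 9] -> counters=[1,2,1,2,1,0,3,3,2,3,2]
Step 5: insert wvs at [0, 2, 4, 9, 10] -> counters=[2,2,2,2,2,0,3,3,2,4,3]
Step 6: insert eyl at [4, 5, 6, 7, 9] -> counters=[2,2,2,2,3,1,4,4,2,5,3]
Step 7: insert eny at [0, 1, 7, 8, 9] -> counters=[3,3,2,2,3,1,4,5,3,6,3]
Step 8: insert wvs at [0, 2, 4, 9, 10] -> counters=[4,3,3,2,4,1,4,5,3,7,4]
Step 9: delete tlf at [3, 4, 6, 7, 9] -> counters=[4,3,3,1,3,1,3,4,3,6,4]
Step 10: insert nmc at [6, 7, 8, 9, 10] -> counters=[4,3,3,1,3,1,4,5,4,7,5]
Step 11: insert wvs at [0, 2, 4, 9, 10] -> counters=[5,3,4,1,4,1,4,5,4,8,6]
Step 12: delete wvs at [0, 2, 4, 9, 10] -> counters=[4,3,3,1,3,1,4,5,4,7,5]
Step 13: insert tlf at [3, 4, 6, 7, 9] -> counters=[4,3,3,2,4,1,5,6,4,8,5]
Final counters=[4,3,3,2,4,1,5,6,4,8,5] -> counters[5]=1

Answer: 1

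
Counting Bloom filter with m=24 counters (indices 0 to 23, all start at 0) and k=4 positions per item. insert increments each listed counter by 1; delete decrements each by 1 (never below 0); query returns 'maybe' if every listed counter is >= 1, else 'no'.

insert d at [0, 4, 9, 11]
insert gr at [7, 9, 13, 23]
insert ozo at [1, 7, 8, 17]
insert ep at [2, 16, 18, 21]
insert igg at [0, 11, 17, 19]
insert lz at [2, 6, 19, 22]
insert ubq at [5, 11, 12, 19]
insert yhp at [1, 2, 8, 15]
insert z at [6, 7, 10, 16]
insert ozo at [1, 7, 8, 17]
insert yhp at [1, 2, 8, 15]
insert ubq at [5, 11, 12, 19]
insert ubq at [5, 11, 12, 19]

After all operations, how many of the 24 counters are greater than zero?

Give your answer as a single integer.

Answer: 21

Derivation:
Step 1: insert d at [0, 4, 9, 11] -> counters=[1,0,0,0,1,0,0,0,0,1,0,1,0,0,0,0,0,0,0,0,0,0,0,0]
Step 2: insert gr at [7, 9, 13, 23] -> counters=[1,0,0,0,1,0,0,1,0,2,0,1,0,1,0,0,0,0,0,0,0,0,0,1]
Step 3: insert ozo at [1, 7, 8, 17] -> counters=[1,1,0,0,1,0,0,2,1,2,0,1,0,1,0,0,0,1,0,0,0,0,0,1]
Step 4: insert ep at [2, 16, 18, 21] -> counters=[1,1,1,0,1,0,0,2,1,2,0,1,0,1,0,0,1,1,1,0,0,1,0,1]
Step 5: insert igg at [0, 11, 17, 19] -> counters=[2,1,1,0,1,0,0,2,1,2,0,2,0,1,0,0,1,2,1,1,0,1,0,1]
Step 6: insert lz at [2, 6, 19, 22] -> counters=[2,1,2,0,1,0,1,2,1,2,0,2,0,1,0,0,1,2,1,2,0,1,1,1]
Step 7: insert ubq at [5, 11, 12, 19] -> counters=[2,1,2,0,1,1,1,2,1,2,0,3,1,1,0,0,1,2,1,3,0,1,1,1]
Step 8: insert yhp at [1, 2, 8, 15] -> counters=[2,2,3,0,1,1,1,2,2,2,0,3,1,1,0,1,1,2,1,3,0,1,1,1]
Step 9: insert z at [6, 7, 10, 16] -> counters=[2,2,3,0,1,1,2,3,2,2,1,3,1,1,0,1,2,2,1,3,0,1,1,1]
Step 10: insert ozo at [1, 7, 8, 17] -> counters=[2,3,3,0,1,1,2,4,3,2,1,3,1,1,0,1,2,3,1,3,0,1,1,1]
Step 11: insert yhp at [1, 2, 8, 15] -> counters=[2,4,4,0,1,1,2,4,4,2,1,3,1,1,0,2,2,3,1,3,0,1,1,1]
Step 12: insert ubq at [5, 11, 12, 19] -> counters=[2,4,4,0,1,2,2,4,4,2,1,4,2,1,0,2,2,3,1,4,0,1,1,1]
Step 13: insert ubq at [5, 11, 12, 19] -> counters=[2,4,4,0,1,3,2,4,4,2,1,5,3,1,0,2,2,3,1,5,0,1,1,1]
Final counters=[2,4,4,0,1,3,2,4,4,2,1,5,3,1,0,2,2,3,1,5,0,1,1,1] -> 21 nonzero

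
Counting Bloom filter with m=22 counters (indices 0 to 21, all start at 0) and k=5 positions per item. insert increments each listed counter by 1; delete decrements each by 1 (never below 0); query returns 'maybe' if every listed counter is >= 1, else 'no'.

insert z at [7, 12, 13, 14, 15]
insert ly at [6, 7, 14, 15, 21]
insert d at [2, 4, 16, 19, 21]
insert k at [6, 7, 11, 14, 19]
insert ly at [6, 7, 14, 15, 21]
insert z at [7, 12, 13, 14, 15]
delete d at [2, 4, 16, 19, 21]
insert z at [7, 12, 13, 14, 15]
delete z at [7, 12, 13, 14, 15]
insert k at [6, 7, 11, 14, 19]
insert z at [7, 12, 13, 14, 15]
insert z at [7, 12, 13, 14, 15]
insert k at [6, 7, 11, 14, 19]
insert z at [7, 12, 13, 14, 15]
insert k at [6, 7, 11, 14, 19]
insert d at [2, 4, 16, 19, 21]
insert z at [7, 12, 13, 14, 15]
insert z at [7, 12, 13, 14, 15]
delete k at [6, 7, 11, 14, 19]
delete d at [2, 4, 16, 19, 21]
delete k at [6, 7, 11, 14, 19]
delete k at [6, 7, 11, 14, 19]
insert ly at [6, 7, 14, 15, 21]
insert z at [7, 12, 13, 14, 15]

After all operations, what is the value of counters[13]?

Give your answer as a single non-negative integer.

Step 1: insert z at [7, 12, 13, 14, 15] -> counters=[0,0,0,0,0,0,0,1,0,0,0,0,1,1,1,1,0,0,0,0,0,0]
Step 2: insert ly at [6, 7, 14, 15, 21] -> counters=[0,0,0,0,0,0,1,2,0,0,0,0,1,1,2,2,0,0,0,0,0,1]
Step 3: insert d at [2, 4, 16, 19, 21] -> counters=[0,0,1,0,1,0,1,2,0,0,0,0,1,1,2,2,1,0,0,1,0,2]
Step 4: insert k at [6, 7, 11, 14, 19] -> counters=[0,0,1,0,1,0,2,3,0,0,0,1,1,1,3,2,1,0,0,2,0,2]
Step 5: insert ly at [6, 7, 14, 15, 21] -> counters=[0,0,1,0,1,0,3,4,0,0,0,1,1,1,4,3,1,0,0,2,0,3]
Step 6: insert z at [7, 12, 13, 14, 15] -> counters=[0,0,1,0,1,0,3,5,0,0,0,1,2,2,5,4,1,0,0,2,0,3]
Step 7: delete d at [2, 4, 16, 19, 21] -> counters=[0,0,0,0,0,0,3,5,0,0,0,1,2,2,5,4,0,0,0,1,0,2]
Step 8: insert z at [7, 12, 13, 14, 15] -> counters=[0,0,0,0,0,0,3,6,0,0,0,1,3,3,6,5,0,0,0,1,0,2]
Step 9: delete z at [7, 12, 13, 14, 15] -> counters=[0,0,0,0,0,0,3,5,0,0,0,1,2,2,5,4,0,0,0,1,0,2]
Step 10: insert k at [6, 7, 11, 14, 19] -> counters=[0,0,0,0,0,0,4,6,0,0,0,2,2,2,6,4,0,0,0,2,0,2]
Step 11: insert z at [7, 12, 13, 14, 15] -> counters=[0,0,0,0,0,0,4,7,0,0,0,2,3,3,7,5,0,0,0,2,0,2]
Step 12: insert z at [7, 12, 13, 14, 15] -> counters=[0,0,0,0,0,0,4,8,0,0,0,2,4,4,8,6,0,0,0,2,0,2]
Step 13: insert k at [6, 7, 11, 14, 19] -> counters=[0,0,0,0,0,0,5,9,0,0,0,3,4,4,9,6,0,0,0,3,0,2]
Step 14: insert z at [7, 12, 13, 14, 15] -> counters=[0,0,0,0,0,0,5,10,0,0,0,3,5,5,10,7,0,0,0,3,0,2]
Step 15: insert k at [6, 7, 11, 14, 19] -> counters=[0,0,0,0,0,0,6,11,0,0,0,4,5,5,11,7,0,0,0,4,0,2]
Step 16: insert d at [2, 4, 16, 19, 21] -> counters=[0,0,1,0,1,0,6,11,0,0,0,4,5,5,11,7,1,0,0,5,0,3]
Step 17: insert z at [7, 12, 13, 14, 15] -> counters=[0,0,1,0,1,0,6,12,0,0,0,4,6,6,12,8,1,0,0,5,0,3]
Step 18: insert z at [7, 12, 13, 14, 15] -> counters=[0,0,1,0,1,0,6,13,0,0,0,4,7,7,13,9,1,0,0,5,0,3]
Step 19: delete k at [6, 7, 11, 14, 19] -> counters=[0,0,1,0,1,0,5,12,0,0,0,3,7,7,12,9,1,0,0,4,0,3]
Step 20: delete d at [2, 4, 16, 19, 21] -> counters=[0,0,0,0,0,0,5,12,0,0,0,3,7,7,12,9,0,0,0,3,0,2]
Step 21: delete k at [6, 7, 11, 14, 19] -> counters=[0,0,0,0,0,0,4,11,0,0,0,2,7,7,11,9,0,0,0,2,0,2]
Step 22: delete k at [6, 7, 11, 14, 19] -> counters=[0,0,0,0,0,0,3,10,0,0,0,1,7,7,10,9,0,0,0,1,0,2]
Step 23: insert ly at [6, 7, 14, 15, 21] -> counters=[0,0,0,0,0,0,4,11,0,0,0,1,7,7,11,10,0,0,0,1,0,3]
Step 24: insert z at [7, 12, 13, 14, 15] -> counters=[0,0,0,0,0,0,4,12,0,0,0,1,8,8,12,11,0,0,0,1,0,3]
Final counters=[0,0,0,0,0,0,4,12,0,0,0,1,8,8,12,11,0,0,0,1,0,3] -> counters[13]=8

Answer: 8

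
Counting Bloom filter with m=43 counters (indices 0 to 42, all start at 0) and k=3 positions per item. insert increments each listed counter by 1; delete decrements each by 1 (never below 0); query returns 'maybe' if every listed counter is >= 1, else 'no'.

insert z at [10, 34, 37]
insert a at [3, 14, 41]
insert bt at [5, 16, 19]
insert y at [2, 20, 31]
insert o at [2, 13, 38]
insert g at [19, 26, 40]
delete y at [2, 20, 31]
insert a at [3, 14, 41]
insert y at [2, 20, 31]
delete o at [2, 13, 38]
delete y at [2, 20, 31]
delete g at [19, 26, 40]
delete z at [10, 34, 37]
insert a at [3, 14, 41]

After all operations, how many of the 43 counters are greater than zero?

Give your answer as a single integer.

Step 1: insert z at [10, 34, 37] -> counters=[0,0,0,0,0,0,0,0,0,0,1,0,0,0,0,0,0,0,0,0,0,0,0,0,0,0,0,0,0,0,0,0,0,0,1,0,0,1,0,0,0,0,0]
Step 2: insert a at [3, 14, 41] -> counters=[0,0,0,1,0,0,0,0,0,0,1,0,0,0,1,0,0,0,0,0,0,0,0,0,0,0,0,0,0,0,0,0,0,0,1,0,0,1,0,0,0,1,0]
Step 3: insert bt at [5, 16, 19] -> counters=[0,0,0,1,0,1,0,0,0,0,1,0,0,0,1,0,1,0,0,1,0,0,0,0,0,0,0,0,0,0,0,0,0,0,1,0,0,1,0,0,0,1,0]
Step 4: insert y at [2, 20, 31] -> counters=[0,0,1,1,0,1,0,0,0,0,1,0,0,0,1,0,1,0,0,1,1,0,0,0,0,0,0,0,0,0,0,1,0,0,1,0,0,1,0,0,0,1,0]
Step 5: insert o at [2, 13, 38] -> counters=[0,0,2,1,0,1,0,0,0,0,1,0,0,1,1,0,1,0,0,1,1,0,0,0,0,0,0,0,0,0,0,1,0,0,1,0,0,1,1,0,0,1,0]
Step 6: insert g at [19, 26, 40] -> counters=[0,0,2,1,0,1,0,0,0,0,1,0,0,1,1,0,1,0,0,2,1,0,0,0,0,0,1,0,0,0,0,1,0,0,1,0,0,1,1,0,1,1,0]
Step 7: delete y at [2, 20, 31] -> counters=[0,0,1,1,0,1,0,0,0,0,1,0,0,1,1,0,1,0,0,2,0,0,0,0,0,0,1,0,0,0,0,0,0,0,1,0,0,1,1,0,1,1,0]
Step 8: insert a at [3, 14, 41] -> counters=[0,0,1,2,0,1,0,0,0,0,1,0,0,1,2,0,1,0,0,2,0,0,0,0,0,0,1,0,0,0,0,0,0,0,1,0,0,1,1,0,1,2,0]
Step 9: insert y at [2, 20, 31] -> counters=[0,0,2,2,0,1,0,0,0,0,1,0,0,1,2,0,1,0,0,2,1,0,0,0,0,0,1,0,0,0,0,1,0,0,1,0,0,1,1,0,1,2,0]
Step 10: delete o at [2, 13, 38] -> counters=[0,0,1,2,0,1,0,0,0,0,1,0,0,0,2,0,1,0,0,2,1,0,0,0,0,0,1,0,0,0,0,1,0,0,1,0,0,1,0,0,1,2,0]
Step 11: delete y at [2, 20, 31] -> counters=[0,0,0,2,0,1,0,0,0,0,1,0,0,0,2,0,1,0,0,2,0,0,0,0,0,0,1,0,0,0,0,0,0,0,1,0,0,1,0,0,1,2,0]
Step 12: delete g at [19, 26, 40] -> counters=[0,0,0,2,0,1,0,0,0,0,1,0,0,0,2,0,1,0,0,1,0,0,0,0,0,0,0,0,0,0,0,0,0,0,1,0,0,1,0,0,0,2,0]
Step 13: delete z at [10, 34, 37] -> counters=[0,0,0,2,0,1,0,0,0,0,0,0,0,0,2,0,1,0,0,1,0,0,0,0,0,0,0,0,0,0,0,0,0,0,0,0,0,0,0,0,0,2,0]
Step 14: insert a at [3, 14, 41] -> counters=[0,0,0,3,0,1,0,0,0,0,0,0,0,0,3,0,1,0,0,1,0,0,0,0,0,0,0,0,0,0,0,0,0,0,0,0,0,0,0,0,0,3,0]
Final counters=[0,0,0,3,0,1,0,0,0,0,0,0,0,0,3,0,1,0,0,1,0,0,0,0,0,0,0,0,0,0,0,0,0,0,0,0,0,0,0,0,0,3,0] -> 6 nonzero

Answer: 6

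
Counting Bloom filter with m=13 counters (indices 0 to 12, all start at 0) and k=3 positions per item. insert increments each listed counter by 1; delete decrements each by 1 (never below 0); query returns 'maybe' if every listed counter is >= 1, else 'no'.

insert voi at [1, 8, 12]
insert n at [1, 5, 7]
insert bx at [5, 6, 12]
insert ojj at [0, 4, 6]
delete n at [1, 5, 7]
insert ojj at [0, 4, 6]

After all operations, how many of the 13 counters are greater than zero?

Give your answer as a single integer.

Answer: 7

Derivation:
Step 1: insert voi at [1, 8, 12] -> counters=[0,1,0,0,0,0,0,0,1,0,0,0,1]
Step 2: insert n at [1, 5, 7] -> counters=[0,2,0,0,0,1,0,1,1,0,0,0,1]
Step 3: insert bx at [5, 6, 12] -> counters=[0,2,0,0,0,2,1,1,1,0,0,0,2]
Step 4: insert ojj at [0, 4, 6] -> counters=[1,2,0,0,1,2,2,1,1,0,0,0,2]
Step 5: delete n at [1, 5, 7] -> counters=[1,1,0,0,1,1,2,0,1,0,0,0,2]
Step 6: insert ojj at [0, 4, 6] -> counters=[2,1,0,0,2,1,3,0,1,0,0,0,2]
Final counters=[2,1,0,0,2,1,3,0,1,0,0,0,2] -> 7 nonzero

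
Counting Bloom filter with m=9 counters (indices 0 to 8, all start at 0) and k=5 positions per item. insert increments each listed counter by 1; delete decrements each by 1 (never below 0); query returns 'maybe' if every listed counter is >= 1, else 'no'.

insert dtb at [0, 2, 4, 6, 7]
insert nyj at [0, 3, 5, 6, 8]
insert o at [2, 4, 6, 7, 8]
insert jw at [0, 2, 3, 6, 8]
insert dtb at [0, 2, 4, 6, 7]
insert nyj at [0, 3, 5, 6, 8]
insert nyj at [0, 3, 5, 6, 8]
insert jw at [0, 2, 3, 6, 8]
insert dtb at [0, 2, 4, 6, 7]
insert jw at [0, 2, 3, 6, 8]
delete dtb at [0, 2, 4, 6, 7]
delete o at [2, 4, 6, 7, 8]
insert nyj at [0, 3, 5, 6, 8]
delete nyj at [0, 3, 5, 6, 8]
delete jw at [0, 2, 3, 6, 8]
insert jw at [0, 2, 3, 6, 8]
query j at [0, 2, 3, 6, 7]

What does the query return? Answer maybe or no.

Step 1: insert dtb at [0, 2, 4, 6, 7] -> counters=[1,0,1,0,1,0,1,1,0]
Step 2: insert nyj at [0, 3, 5, 6, 8] -> counters=[2,0,1,1,1,1,2,1,1]
Step 3: insert o at [2, 4, 6, 7, 8] -> counters=[2,0,2,1,2,1,3,2,2]
Step 4: insert jw at [0, 2, 3, 6, 8] -> counters=[3,0,3,2,2,1,4,2,3]
Step 5: insert dtb at [0, 2, 4, 6, 7] -> counters=[4,0,4,2,3,1,5,3,3]
Step 6: insert nyj at [0, 3, 5, 6, 8] -> counters=[5,0,4,3,3,2,6,3,4]
Step 7: insert nyj at [0, 3, 5, 6, 8] -> counters=[6,0,4,4,3,3,7,3,5]
Step 8: insert jw at [0, 2, 3, 6, 8] -> counters=[7,0,5,5,3,3,8,3,6]
Step 9: insert dtb at [0, 2, 4, 6, 7] -> counters=[8,0,6,5,4,3,9,4,6]
Step 10: insert jw at [0, 2, 3, 6, 8] -> counters=[9,0,7,6,4,3,10,4,7]
Step 11: delete dtb at [0, 2, 4, 6, 7] -> counters=[8,0,6,6,3,3,9,3,7]
Step 12: delete o at [2, 4, 6, 7, 8] -> counters=[8,0,5,6,2,3,8,2,6]
Step 13: insert nyj at [0, 3, 5, 6, 8] -> counters=[9,0,5,7,2,4,9,2,7]
Step 14: delete nyj at [0, 3, 5, 6, 8] -> counters=[8,0,5,6,2,3,8,2,6]
Step 15: delete jw at [0, 2, 3, 6, 8] -> counters=[7,0,4,5,2,3,7,2,5]
Step 16: insert jw at [0, 2, 3, 6, 8] -> counters=[8,0,5,6,2,3,8,2,6]
Query j: check counters[0]=8 counters[2]=5 counters[3]=6 counters[6]=8 counters[7]=2 -> maybe

Answer: maybe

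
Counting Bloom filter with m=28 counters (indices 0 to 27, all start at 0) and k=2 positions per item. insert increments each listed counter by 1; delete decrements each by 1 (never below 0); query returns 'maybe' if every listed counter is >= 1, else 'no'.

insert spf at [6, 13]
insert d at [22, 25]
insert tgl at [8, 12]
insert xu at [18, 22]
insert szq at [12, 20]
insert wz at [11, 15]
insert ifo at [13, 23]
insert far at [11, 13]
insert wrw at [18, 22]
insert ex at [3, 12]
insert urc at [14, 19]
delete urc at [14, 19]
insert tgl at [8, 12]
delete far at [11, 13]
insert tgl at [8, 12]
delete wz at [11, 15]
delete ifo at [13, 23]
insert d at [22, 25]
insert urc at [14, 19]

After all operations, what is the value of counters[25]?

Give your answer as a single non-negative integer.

Step 1: insert spf at [6, 13] -> counters=[0,0,0,0,0,0,1,0,0,0,0,0,0,1,0,0,0,0,0,0,0,0,0,0,0,0,0,0]
Step 2: insert d at [22, 25] -> counters=[0,0,0,0,0,0,1,0,0,0,0,0,0,1,0,0,0,0,0,0,0,0,1,0,0,1,0,0]
Step 3: insert tgl at [8, 12] -> counters=[0,0,0,0,0,0,1,0,1,0,0,0,1,1,0,0,0,0,0,0,0,0,1,0,0,1,0,0]
Step 4: insert xu at [18, 22] -> counters=[0,0,0,0,0,0,1,0,1,0,0,0,1,1,0,0,0,0,1,0,0,0,2,0,0,1,0,0]
Step 5: insert szq at [12, 20] -> counters=[0,0,0,0,0,0,1,0,1,0,0,0,2,1,0,0,0,0,1,0,1,0,2,0,0,1,0,0]
Step 6: insert wz at [11, 15] -> counters=[0,0,0,0,0,0,1,0,1,0,0,1,2,1,0,1,0,0,1,0,1,0,2,0,0,1,0,0]
Step 7: insert ifo at [13, 23] -> counters=[0,0,0,0,0,0,1,0,1,0,0,1,2,2,0,1,0,0,1,0,1,0,2,1,0,1,0,0]
Step 8: insert far at [11, 13] -> counters=[0,0,0,0,0,0,1,0,1,0,0,2,2,3,0,1,0,0,1,0,1,0,2,1,0,1,0,0]
Step 9: insert wrw at [18, 22] -> counters=[0,0,0,0,0,0,1,0,1,0,0,2,2,3,0,1,0,0,2,0,1,0,3,1,0,1,0,0]
Step 10: insert ex at [3, 12] -> counters=[0,0,0,1,0,0,1,0,1,0,0,2,3,3,0,1,0,0,2,0,1,0,3,1,0,1,0,0]
Step 11: insert urc at [14, 19] -> counters=[0,0,0,1,0,0,1,0,1,0,0,2,3,3,1,1,0,0,2,1,1,0,3,1,0,1,0,0]
Step 12: delete urc at [14, 19] -> counters=[0,0,0,1,0,0,1,0,1,0,0,2,3,3,0,1,0,0,2,0,1,0,3,1,0,1,0,0]
Step 13: insert tgl at [8, 12] -> counters=[0,0,0,1,0,0,1,0,2,0,0,2,4,3,0,1,0,0,2,0,1,0,3,1,0,1,0,0]
Step 14: delete far at [11, 13] -> counters=[0,0,0,1,0,0,1,0,2,0,0,1,4,2,0,1,0,0,2,0,1,0,3,1,0,1,0,0]
Step 15: insert tgl at [8, 12] -> counters=[0,0,0,1,0,0,1,0,3,0,0,1,5,2,0,1,0,0,2,0,1,0,3,1,0,1,0,0]
Step 16: delete wz at [11, 15] -> counters=[0,0,0,1,0,0,1,0,3,0,0,0,5,2,0,0,0,0,2,0,1,0,3,1,0,1,0,0]
Step 17: delete ifo at [13, 23] -> counters=[0,0,0,1,0,0,1,0,3,0,0,0,5,1,0,0,0,0,2,0,1,0,3,0,0,1,0,0]
Step 18: insert d at [22, 25] -> counters=[0,0,0,1,0,0,1,0,3,0,0,0,5,1,0,0,0,0,2,0,1,0,4,0,0,2,0,0]
Step 19: insert urc at [14, 19] -> counters=[0,0,0,1,0,0,1,0,3,0,0,0,5,1,1,0,0,0,2,1,1,0,4,0,0,2,0,0]
Final counters=[0,0,0,1,0,0,1,0,3,0,0,0,5,1,1,0,0,0,2,1,1,0,4,0,0,2,0,0] -> counters[25]=2

Answer: 2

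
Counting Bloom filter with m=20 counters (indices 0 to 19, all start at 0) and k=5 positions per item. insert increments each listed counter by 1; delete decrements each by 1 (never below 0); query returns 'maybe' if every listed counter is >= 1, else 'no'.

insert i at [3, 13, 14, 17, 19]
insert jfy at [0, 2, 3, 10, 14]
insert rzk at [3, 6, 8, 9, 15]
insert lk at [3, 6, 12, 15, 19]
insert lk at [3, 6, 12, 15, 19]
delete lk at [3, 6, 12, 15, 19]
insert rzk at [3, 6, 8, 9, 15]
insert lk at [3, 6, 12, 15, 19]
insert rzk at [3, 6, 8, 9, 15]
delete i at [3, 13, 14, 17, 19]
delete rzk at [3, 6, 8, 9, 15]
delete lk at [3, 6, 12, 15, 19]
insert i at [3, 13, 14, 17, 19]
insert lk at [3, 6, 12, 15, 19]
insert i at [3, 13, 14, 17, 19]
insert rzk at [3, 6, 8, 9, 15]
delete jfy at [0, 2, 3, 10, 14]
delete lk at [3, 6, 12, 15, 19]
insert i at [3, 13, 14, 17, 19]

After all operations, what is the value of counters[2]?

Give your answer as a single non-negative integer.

Answer: 0

Derivation:
Step 1: insert i at [3, 13, 14, 17, 19] -> counters=[0,0,0,1,0,0,0,0,0,0,0,0,0,1,1,0,0,1,0,1]
Step 2: insert jfy at [0, 2, 3, 10, 14] -> counters=[1,0,1,2,0,0,0,0,0,0,1,0,0,1,2,0,0,1,0,1]
Step 3: insert rzk at [3, 6, 8, 9, 15] -> counters=[1,0,1,3,0,0,1,0,1,1,1,0,0,1,2,1,0,1,0,1]
Step 4: insert lk at [3, 6, 12, 15, 19] -> counters=[1,0,1,4,0,0,2,0,1,1,1,0,1,1,2,2,0,1,0,2]
Step 5: insert lk at [3, 6, 12, 15, 19] -> counters=[1,0,1,5,0,0,3,0,1,1,1,0,2,1,2,3,0,1,0,3]
Step 6: delete lk at [3, 6, 12, 15, 19] -> counters=[1,0,1,4,0,0,2,0,1,1,1,0,1,1,2,2,0,1,0,2]
Step 7: insert rzk at [3, 6, 8, 9, 15] -> counters=[1,0,1,5,0,0,3,0,2,2,1,0,1,1,2,3,0,1,0,2]
Step 8: insert lk at [3, 6, 12, 15, 19] -> counters=[1,0,1,6,0,0,4,0,2,2,1,0,2,1,2,4,0,1,0,3]
Step 9: insert rzk at [3, 6, 8, 9, 15] -> counters=[1,0,1,7,0,0,5,0,3,3,1,0,2,1,2,5,0,1,0,3]
Step 10: delete i at [3, 13, 14, 17, 19] -> counters=[1,0,1,6,0,0,5,0,3,3,1,0,2,0,1,5,0,0,0,2]
Step 11: delete rzk at [3, 6, 8, 9, 15] -> counters=[1,0,1,5,0,0,4,0,2,2,1,0,2,0,1,4,0,0,0,2]
Step 12: delete lk at [3, 6, 12, 15, 19] -> counters=[1,0,1,4,0,0,3,0,2,2,1,0,1,0,1,3,0,0,0,1]
Step 13: insert i at [3, 13, 14, 17, 19] -> counters=[1,0,1,5,0,0,3,0,2,2,1,0,1,1,2,3,0,1,0,2]
Step 14: insert lk at [3, 6, 12, 15, 19] -> counters=[1,0,1,6,0,0,4,0,2,2,1,0,2,1,2,4,0,1,0,3]
Step 15: insert i at [3, 13, 14, 17, 19] -> counters=[1,0,1,7,0,0,4,0,2,2,1,0,2,2,3,4,0,2,0,4]
Step 16: insert rzk at [3, 6, 8, 9, 15] -> counters=[1,0,1,8,0,0,5,0,3,3,1,0,2,2,3,5,0,2,0,4]
Step 17: delete jfy at [0, 2, 3, 10, 14] -> counters=[0,0,0,7,0,0,5,0,3,3,0,0,2,2,2,5,0,2,0,4]
Step 18: delete lk at [3, 6, 12, 15, 19] -> counters=[0,0,0,6,0,0,4,0,3,3,0,0,1,2,2,4,0,2,0,3]
Step 19: insert i at [3, 13, 14, 17, 19] -> counters=[0,0,0,7,0,0,4,0,3,3,0,0,1,3,3,4,0,3,0,4]
Final counters=[0,0,0,7,0,0,4,0,3,3,0,0,1,3,3,4,0,3,0,4] -> counters[2]=0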